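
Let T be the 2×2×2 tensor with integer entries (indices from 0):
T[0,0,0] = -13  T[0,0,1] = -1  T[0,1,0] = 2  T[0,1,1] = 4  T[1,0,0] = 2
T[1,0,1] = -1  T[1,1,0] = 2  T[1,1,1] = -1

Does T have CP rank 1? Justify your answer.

The mode-3 unfolding of T (rows indexed by k, columns by (i,j) = (0,0), (0,1), (1,0), (1,1)) is [[-13, 2, 2, 2], [-1, 4, -1, -1]].
There the 2×2 minor on rows k ∈ {0, 1}, columns (i,j) ∈ {(0,0), (0,1)} is det [[-13, 2], [-1, 4]] = -50 ≠ 0, so this unfolding has rank ≥ 2; CP rank is at least every unfolding rank, so rank(T) ≥ 2.
In particular rank(T) ≥ 2 > 1, so T is not rank-1.

No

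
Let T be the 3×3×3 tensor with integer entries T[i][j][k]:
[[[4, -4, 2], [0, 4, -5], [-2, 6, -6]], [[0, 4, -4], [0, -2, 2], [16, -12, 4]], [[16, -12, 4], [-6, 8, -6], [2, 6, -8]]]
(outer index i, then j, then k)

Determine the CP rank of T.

3

Lower bound: the mode-2 unfolding of T (rows indexed by j, columns by (i,k) = (0,0), (0,1), (0,2), (1,0), (1,1), (1,2), (2,0), (2,1), (2,2)) is [[4, -4, 2, 0, 4, -4, 16, -12, 4], [0, 4, -5, 0, -2, 2, -6, 8, -6], [-2, 6, -6, 16, -12, 4, 2, 6, -8]].
There the 3×3 minor on rows j ∈ {0, 1, 2}, columns (i,k) ∈ {(0,0), (0,1), (1,0)} is det [[4, -4, 0], [0, 4, 0], [-2, 6, 16]] = 256 ≠ 0, so this unfolding has rank ≥ 3; CP rank is at least every unfolding rank, so rank(T) ≥ 3. (Flattening ranks never certify an upper bound on CP rank; for that we must actually write T with 3 rank-1 terms.)
Upper bound: T is a sum of 3 rank-1 terms, T = [0, 1, 1] ⊗ [2, -1, 2] ⊗ [4, -2, 0] + [1, -2, 2] ⊗ [2, -1, -2] ⊗ [2, -2, 1] + [1, 0, 1] ⊗ [0, 1, 1] ⊗ [2, 2, -4] (one valid choice — decompositions are not unique — normalised so each a, b is primitive with positive first nonzero entry; check it by expanding all entries), so rank(T) ≤ 3.
These bounds meet, so rank(T) = 3.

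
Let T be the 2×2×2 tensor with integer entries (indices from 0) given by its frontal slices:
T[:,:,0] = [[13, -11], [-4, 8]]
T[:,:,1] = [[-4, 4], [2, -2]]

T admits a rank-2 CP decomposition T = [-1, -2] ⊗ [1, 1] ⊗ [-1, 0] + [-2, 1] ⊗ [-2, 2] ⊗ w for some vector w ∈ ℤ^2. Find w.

w = [3, -1]

Subtract the known terms from T to get the rank-1 residual R = [-2, 1] ⊗ [-2, 2] ⊗ w, so R[i,j,k] = a[i]·b[j]·w[k]. Pick indices with nonzero a[0]·b[0] = (-2)·(-2) = 4. Only the fibre through (0,0,·) is needed: R[0,0,:] = T[0,0,:] − Σₗ aₗ[0]bₗ[0]cₗ = [13, -4] − (-1)·(1)·[-1, 0] = [12, -4]. Then w[k] = R[0,0,k] / 4 for each k, giving w = [12, -4] / 4 = [3, -1].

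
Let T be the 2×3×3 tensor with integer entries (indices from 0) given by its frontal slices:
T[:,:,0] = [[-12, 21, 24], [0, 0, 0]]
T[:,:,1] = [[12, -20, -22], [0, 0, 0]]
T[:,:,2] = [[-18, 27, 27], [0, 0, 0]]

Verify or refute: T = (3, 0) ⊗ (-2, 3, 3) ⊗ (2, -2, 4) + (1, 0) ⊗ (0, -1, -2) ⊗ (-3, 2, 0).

Reconstruct entry (0,0,2) from the claimed factors: Σₗ aₗ[0]bₗ[0]cₗ[2] = (3)·(-2)·(4) + (1)·(0)·(0) = -24, but T[0,0,2] = -18. The claim is false.

No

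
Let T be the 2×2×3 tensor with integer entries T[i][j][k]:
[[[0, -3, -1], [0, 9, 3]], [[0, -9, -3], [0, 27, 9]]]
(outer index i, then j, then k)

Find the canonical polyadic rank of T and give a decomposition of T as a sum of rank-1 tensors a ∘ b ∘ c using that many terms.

Lower bound: T ≠ 0 (e.g. T[0,0,1] = -3), so rank(T) ≥ 1.
Upper bound: if T = a ∘ b ∘ c then every fibre of T is a multiple of the corresponding factor, so read the factors off the fibres through the nonzero entry T[0,0,1] = -3.
The mode-1 fibre T[:,0,1] = [-3, -9] gives a = [1, 3] (primitive direction); the mode-2 fibre T[0,:,1] = [-3, 9] gives b = [1, -3]; then c[k] = T[0,0,k] / (a[0]·b[0]) = [0, -3, -1] / 1 = [0, -3, -1].
Expanding [1, 3] ∘ [1, -3] ∘ [0, -3, -1] reproduces all 12 entries of T, so T = [1, 3] ∘ [1, -3] ∘ [0, -3, -1] and rank(T) ≤ 1.
These bounds meet, so rank(T) = 1.

rank(T) = 1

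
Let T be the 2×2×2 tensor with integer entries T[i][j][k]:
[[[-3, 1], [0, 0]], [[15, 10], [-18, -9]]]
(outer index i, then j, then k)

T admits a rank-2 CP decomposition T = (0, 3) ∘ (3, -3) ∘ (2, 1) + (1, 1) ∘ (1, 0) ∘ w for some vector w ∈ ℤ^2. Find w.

w = (-3, 1)

Subtract the known terms from T to get the rank-1 residual R = (1, 1) ∘ (1, 0) ∘ w, so R[i,j,k] = a[i]·b[j]·w[k]. Pick indices with nonzero a[0]·b[0] = (1)·(1) = 1. Only the fibre through (0,0,·) is needed: R[0,0,:] = T[0,0,:] − Σₗ aₗ[0]bₗ[0]cₗ = [-3, 1] − (0)·(3)·(2, 1) = [-3, 1]. Then w[k] = R[0,0,k] / 1 for each k, giving w = [-3, 1] / 1 = (-3, 1).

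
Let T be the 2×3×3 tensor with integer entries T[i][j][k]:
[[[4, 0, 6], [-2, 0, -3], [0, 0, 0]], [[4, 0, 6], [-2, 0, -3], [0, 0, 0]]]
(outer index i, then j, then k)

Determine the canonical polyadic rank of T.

1

Lower bound: T ≠ 0 (e.g. T[0,0,0] = 4), so rank(T) ≥ 1.
Upper bound: if T = a ⊗ b ⊗ c then every fibre of T is a multiple of the corresponding factor, so read the factors off the fibres through the nonzero entry T[0,0,0] = 4.
The mode-1 fibre T[:,0,0] = [4, 4] gives a = [1, 1] (primitive direction); the mode-2 fibre T[0,:,0] = [4, -2, 0] gives b = [2, -1, 0]; then c[k] = T[0,0,k] / (a[0]·b[0]) = [4, 0, 6] / 2 = [2, 0, 3].
Expanding [1, 1] ⊗ [2, -1, 0] ⊗ [2, 0, 3] reproduces all 18 entries of T, so T = [1, 1] ⊗ [2, -1, 0] ⊗ [2, 0, 3] and rank(T) ≤ 1.
These bounds meet, so rank(T) = 1.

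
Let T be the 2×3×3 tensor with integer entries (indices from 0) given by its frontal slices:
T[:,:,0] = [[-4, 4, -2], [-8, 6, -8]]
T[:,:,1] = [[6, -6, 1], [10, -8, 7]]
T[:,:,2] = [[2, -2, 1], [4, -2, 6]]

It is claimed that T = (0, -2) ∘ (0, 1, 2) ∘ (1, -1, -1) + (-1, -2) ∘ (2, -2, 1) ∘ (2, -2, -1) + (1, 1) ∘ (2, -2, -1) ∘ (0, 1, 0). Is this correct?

Yes

Reconstruct entrywise from the claimed factors. For example, T[0,2,1] = 1 and Σₗ aₗ[0]bₗ[2]cₗ[1] = (0)·(2)·(-1) + (-1)·(1)·(-2) + (1)·(-1)·(1) = 1; checking all 18 entries, every one matches. The claim holds.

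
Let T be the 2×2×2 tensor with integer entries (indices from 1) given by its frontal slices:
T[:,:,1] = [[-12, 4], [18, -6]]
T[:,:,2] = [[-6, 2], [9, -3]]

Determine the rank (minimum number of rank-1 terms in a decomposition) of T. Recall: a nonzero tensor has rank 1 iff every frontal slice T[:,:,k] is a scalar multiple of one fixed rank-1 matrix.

Lower bound: T ≠ 0 (e.g. T[1,1,1] = -12), so rank(T) ≥ 1.
Upper bound: if T = a ⊗ b ⊗ c then every fibre of T is a multiple of the corresponding factor, so read the factors off the fibres through the nonzero entry T[1,1,1] = -12.
The mode-1 fibre T[:,1,1] = [-12, 18] gives a = [2, -3] (primitive direction); the mode-2 fibre T[1,:,1] = [-12, 4] gives b = [3, -1]; then c[k] = T[1,1,k] / (a[1]·b[1]) = [-12, -6] / 6 = [-2, -1].
Expanding [2, -3] ⊗ [3, -1] ⊗ [-2, -1] reproduces all 8 entries of T, so T = [2, -3] ⊗ [3, -1] ⊗ [-2, -1] and rank(T) ≤ 1.
These bounds meet, so rank(T) = 1.

1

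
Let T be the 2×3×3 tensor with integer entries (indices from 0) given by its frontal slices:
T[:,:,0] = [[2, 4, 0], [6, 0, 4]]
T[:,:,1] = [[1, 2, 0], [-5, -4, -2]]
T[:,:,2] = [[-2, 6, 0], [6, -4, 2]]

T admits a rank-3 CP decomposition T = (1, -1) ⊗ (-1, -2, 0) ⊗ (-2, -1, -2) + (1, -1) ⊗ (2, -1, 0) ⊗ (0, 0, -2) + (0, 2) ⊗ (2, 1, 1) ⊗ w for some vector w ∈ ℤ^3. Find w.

w = (2, -1, 1)

Subtract the known terms from T to get the rank-1 residual R = (0, 2) ⊗ (2, 1, 1) ⊗ w, so R[i,j,k] = a[i]·b[j]·w[k]. Pick indices with nonzero a[1]·b[0] = (2)·(2) = 4. Only the fibre through (1,0,·) is needed: R[1,0,:] = T[1,0,:] − Σₗ aₗ[1]bₗ[0]cₗ = [6, -5, 6] − (-1)·(-1)·(-2, -1, -2) − (-1)·(2)·(0, 0, -2) = [8, -4, 4]. Then w[k] = R[1,0,k] / 4 for each k, giving w = [8, -4, 4] / 4 = (2, -1, 1).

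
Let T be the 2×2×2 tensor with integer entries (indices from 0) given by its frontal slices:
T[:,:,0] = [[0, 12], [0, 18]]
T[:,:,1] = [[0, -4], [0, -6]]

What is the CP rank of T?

1

Lower bound: T ≠ 0 (e.g. T[0,1,0] = 12), so rank(T) ≥ 1.
Upper bound: if T = a (x) b (x) c then every fibre of T is a multiple of the corresponding factor, so read the factors off the fibres through the nonzero entry T[0,1,0] = 12.
The mode-1 fibre T[:,1,0] = [12, 18] gives a = [2, 3] (primitive direction); the mode-2 fibre T[0,:,0] = [0, 12] gives b = [0, 1]; then c[k] = T[0,1,k] / (a[0]·b[1]) = [12, -4] / 2 = [6, -2].
Expanding [2, 3] (x) [0, 1] (x) [6, -2] reproduces all 8 entries of T, so T = [2, 3] (x) [0, 1] (x) [6, -2] and rank(T) ≤ 1.
These bounds meet, so rank(T) = 1.
Check entry T[1,1,1] = -6: (3)·(1)·(-2) = -6.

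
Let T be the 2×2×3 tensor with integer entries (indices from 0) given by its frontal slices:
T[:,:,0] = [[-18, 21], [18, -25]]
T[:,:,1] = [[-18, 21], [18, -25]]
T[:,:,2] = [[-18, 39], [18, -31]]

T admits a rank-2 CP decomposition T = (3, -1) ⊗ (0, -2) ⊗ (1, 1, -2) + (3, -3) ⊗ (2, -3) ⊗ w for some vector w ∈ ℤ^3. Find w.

Subtract the known terms from T to get the rank-1 residual R = (3, -3) ⊗ (2, -3) ⊗ w, so R[i,j,k] = a[i]·b[j]·w[k]. Pick indices with nonzero a[0]·b[0] = (3)·(2) = 6. Only the fibre through (0,0,·) is needed: R[0,0,:] = T[0,0,:] − Σₗ aₗ[0]bₗ[0]cₗ = [-18, -18, -18] − (3)·(0)·(1, 1, -2) = [-18, -18, -18]. Then w[k] = R[0,0,k] / 6 for each k, giving w = [-18, -18, -18] / 6 = (-3, -3, -3).

w = (-3, -3, -3)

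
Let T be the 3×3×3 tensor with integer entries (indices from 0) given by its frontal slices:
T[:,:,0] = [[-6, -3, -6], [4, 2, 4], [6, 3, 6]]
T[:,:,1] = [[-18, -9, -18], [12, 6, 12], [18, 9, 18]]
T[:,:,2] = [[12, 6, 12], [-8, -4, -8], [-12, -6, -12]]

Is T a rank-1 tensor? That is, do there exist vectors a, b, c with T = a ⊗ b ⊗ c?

The mode-1 fibre T[:,0,0] = [-6, 4, 6] gives a = [3, -2, -3] (primitive direction); the mode-2 fibre T[0,:,0] = [-6, -3, -6] gives b = [2, 1, 2]; then c[k] = T[0,0,k] / (a[0]·b[0]) = [-6, -18, 12] / 6 = [-1, -3, 2].
Expanding [3, -2, -3] ⊗ [2, 1, 2] ⊗ [-1, -3, 2] reproduces all 27 entries of T, so T = [3, -2, -3] ⊗ [2, 1, 2] ⊗ [-1, -3, 2] and rank(T) ≤ 1.
Equivalently every frontal slice T[:,:,k] is c[k] times the rank-1 matrix [3, -2, -3] ⊗ [2, 1, 2]. So T has rank 1 (it is nonzero).

Yes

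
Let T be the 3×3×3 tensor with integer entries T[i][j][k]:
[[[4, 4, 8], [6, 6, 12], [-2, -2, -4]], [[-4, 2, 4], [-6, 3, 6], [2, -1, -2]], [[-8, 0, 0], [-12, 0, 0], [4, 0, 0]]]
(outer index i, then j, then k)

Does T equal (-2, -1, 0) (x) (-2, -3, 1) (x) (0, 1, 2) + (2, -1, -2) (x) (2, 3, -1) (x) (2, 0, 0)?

No

Reconstruct entry (0,0,0) from the claimed factors: Σₗ aₗ[0]bₗ[0]cₗ[0] = (-2)·(-2)·(0) + (2)·(2)·(2) = 8, but T[0,0,0] = 4. The claim is false.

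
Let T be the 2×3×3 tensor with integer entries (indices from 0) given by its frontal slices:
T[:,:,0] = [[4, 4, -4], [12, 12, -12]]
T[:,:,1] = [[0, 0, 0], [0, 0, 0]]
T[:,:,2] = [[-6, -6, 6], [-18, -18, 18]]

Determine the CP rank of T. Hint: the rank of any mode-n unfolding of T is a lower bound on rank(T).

1

Lower bound: T ≠ 0 (e.g. T[0,0,0] = 4), so rank(T) ≥ 1.
Upper bound: if T = a (x) b (x) c then every fibre of T is a multiple of the corresponding factor, so read the factors off the fibres through the nonzero entry T[0,0,0] = 4.
The mode-1 fibre T[:,0,0] = [4, 12] gives a = [1, 3] (primitive direction); the mode-2 fibre T[0,:,0] = [4, 4, -4] gives b = [1, 1, -1]; then c[k] = T[0,0,k] / (a[0]·b[0]) = [4, 0, -6] / 1 = [4, 0, -6].
Expanding [1, 3] (x) [1, 1, -1] (x) [4, 0, -6] reproduces all 18 entries of T, so T = [1, 3] (x) [1, 1, -1] (x) [4, 0, -6] and rank(T) ≤ 1.
These bounds meet, so rank(T) = 1.
Check entry T[0,0,2] = -6: (1)·(1)·(-6) = -6.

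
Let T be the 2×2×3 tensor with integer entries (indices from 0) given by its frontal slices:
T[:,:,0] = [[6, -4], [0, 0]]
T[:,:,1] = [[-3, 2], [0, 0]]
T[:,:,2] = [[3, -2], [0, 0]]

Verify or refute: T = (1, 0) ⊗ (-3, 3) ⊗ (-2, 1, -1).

Reconstruct entry (0,1,0) from the claimed factors: Σₗ aₗ[0]bₗ[1]cₗ[0] = (1)·(3)·(-2) = -6, but T[0,1,0] = -4. The claim is false.

No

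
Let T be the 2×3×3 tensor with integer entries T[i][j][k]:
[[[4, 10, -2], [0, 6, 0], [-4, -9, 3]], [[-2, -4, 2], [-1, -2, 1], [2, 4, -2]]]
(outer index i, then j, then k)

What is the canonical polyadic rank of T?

Lower bound: the mode-2 unfolding of T (rows indexed by j, columns by (i,k) = (0,0), (0,1), (0,2), (1,0), (1,1), (1,2)) is [[4, 10, -2, -2, -4, 2], [0, 6, 0, -1, -2, 1], [-4, -9, 3, 2, 4, -2]].
There the 3×3 minor on rows j ∈ {0, 1, 2}, columns (i,k) ∈ {(0,0), (0,1), (0,2)} is det [[4, 10, -2], [0, 6, 0], [-4, -9, 3]] = 24 ≠ 0, so this unfolding has rank ≥ 3; CP rank is at least every unfolding rank, so rank(T) ≥ 3. (This is only a lower bound: in general the CP rank may exceed every unfolding rank, so we still need to exhibit 3 rank-1 terms summing to T.)
Upper bound: T is a sum of 3 rank-1 terms, T = (1, 0) ⊗ (0, 1, 0) ⊗ (-2, 0, 0) + (1, 0) ⊗ (2, 2, -1) ⊗ (0, 1, 1) + (2, -1) ⊗ (2, 1, -2) ⊗ (1, 2, -1) (one valid choice — decompositions are not unique — normalised so each a, b is primitive with positive first nonzero entry; check it by expanding all entries), so rank(T) ≤ 3.
These bounds meet, so rank(T) = 3.

3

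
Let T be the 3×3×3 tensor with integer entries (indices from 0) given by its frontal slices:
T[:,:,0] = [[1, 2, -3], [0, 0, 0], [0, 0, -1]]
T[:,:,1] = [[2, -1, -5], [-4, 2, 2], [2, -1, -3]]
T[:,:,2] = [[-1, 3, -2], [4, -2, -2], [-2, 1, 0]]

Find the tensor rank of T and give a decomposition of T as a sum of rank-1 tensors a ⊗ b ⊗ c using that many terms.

Lower bound: in the mode-3 unfolding of T (rows indexed by k, columns by (i,j)) the 3×3 minor on rows k ∈ {0, 1, 2}, columns (i,j) ∈ {(0,0), (0,1), (0,2)} is det [[1, 2, -3], [2, -1, -5], [-1, 3, -2]] = 20 ≠ 0, so that unfolding has rank ≥ 3 and hence rank(T) ≥ 3 (CP rank is at least every unfolding rank, though it can be larger).
Upper bound: T is a sum of 3 rank-1 terms, T = (1, -2, 1) ⊗ (2, -1, -1) ⊗ (0, 1, -1) + (1, 0, 0) ⊗ (1, 2, -1) ⊗ (1, 0, 1) + (2, 0, 1) ⊗ (0, 0, 1) ⊗ (-1, -2, -1) (written with every a and b primitive with positive leading entry and the scale carried by c; CP decompositions are not unique, and this one is verified by expanding entrywise), so rank(T) ≤ 3.
These bounds meet, so rank(T) = 3.

rank(T) = 3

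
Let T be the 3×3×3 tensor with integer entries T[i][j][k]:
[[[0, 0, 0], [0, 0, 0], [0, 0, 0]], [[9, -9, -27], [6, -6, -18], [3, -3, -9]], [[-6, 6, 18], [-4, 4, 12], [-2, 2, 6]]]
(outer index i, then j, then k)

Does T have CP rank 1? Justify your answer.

If T = a (x) b (x) c then every fibre of T is a multiple of the corresponding factor, so read the factors off the fibres through the nonzero entry T[1,0,0] = 9.
The mode-1 fibre T[:,0,0] = [0, 9, -6] gives a = [0, 3, -2] (primitive direction); the mode-2 fibre T[1,:,0] = [9, 6, 3] gives b = [3, 2, 1]; then c[k] = T[1,0,k] / (a[1]·b[0]) = [9, -9, -27] / 9 = [1, -1, -3].
Expanding [0, 3, -2] (x) [3, 2, 1] (x) [1, -1, -3] reproduces all 27 entries of T, so T = [0, 3, -2] (x) [3, 2, 1] (x) [1, -1, -3] and rank(T) ≤ 1.
Equivalently every frontal slice T[:,:,k] is c[k] times the rank-1 matrix [0, 3, -2] (x) [3, 2, 1]. So T has rank 1 (it is nonzero).

Yes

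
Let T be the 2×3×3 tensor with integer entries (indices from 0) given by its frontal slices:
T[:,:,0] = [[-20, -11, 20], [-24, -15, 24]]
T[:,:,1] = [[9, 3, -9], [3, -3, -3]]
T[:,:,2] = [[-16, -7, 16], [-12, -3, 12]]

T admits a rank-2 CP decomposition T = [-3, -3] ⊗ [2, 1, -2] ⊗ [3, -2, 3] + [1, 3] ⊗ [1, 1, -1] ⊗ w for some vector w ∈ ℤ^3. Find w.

w = [-2, -3, 2]

Subtract the known terms from T to get the rank-1 residual R = [1, 3] ⊗ [1, 1, -1] ⊗ w, so R[i,j,k] = a[i]·b[j]·w[k]. Pick indices with nonzero a[0]·b[0] = (1)·(1) = 1. Only the fibre through (0,0,·) is needed: R[0,0,:] = T[0,0,:] − Σₗ aₗ[0]bₗ[0]cₗ = [-20, 9, -16] − (-3)·(2)·[3, -2, 3] = [-2, -3, 2]. Then w[k] = R[0,0,k] / 1 for each k, giving w = [-2, -3, 2] / 1 = [-2, -3, 2].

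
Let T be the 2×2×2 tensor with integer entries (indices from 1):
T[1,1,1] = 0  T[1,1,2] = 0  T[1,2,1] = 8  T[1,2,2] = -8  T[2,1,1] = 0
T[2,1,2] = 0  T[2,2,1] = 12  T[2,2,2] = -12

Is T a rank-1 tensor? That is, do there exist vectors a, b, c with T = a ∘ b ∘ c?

If T = a ∘ b ∘ c then every fibre of T is a multiple of the corresponding factor, so read the factors off the fibres through the nonzero entry T[1,2,1] = 8.
The mode-1 fibre T[:,2,1] = [8, 12] gives a = [2, 3] (primitive direction); the mode-2 fibre T[1,:,1] = [0, 8] gives b = [0, 1]; then c[k] = T[1,2,k] / (a[1]·b[2]) = [8, -8] / 2 = [4, -4].
Expanding [2, 3] ∘ [0, 1] ∘ [4, -4] reproduces all 8 entries of T, so T = [2, 3] ∘ [0, 1] ∘ [4, -4] and rank(T) ≤ 1.
Equivalently every frontal slice T[:,:,k] is c[k] times the rank-1 matrix [2, 3] ∘ [0, 1]. So T has rank 1 (it is nonzero).

Yes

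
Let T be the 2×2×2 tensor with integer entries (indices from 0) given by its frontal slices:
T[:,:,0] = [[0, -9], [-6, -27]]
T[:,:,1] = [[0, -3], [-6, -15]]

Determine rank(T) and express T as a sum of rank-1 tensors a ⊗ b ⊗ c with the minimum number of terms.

Lower bound: the mode-3 unfolding of T (rows indexed by k, columns by (i,j) = (0,0), (0,1), (1,0), (1,1)) is [[0, -9, -6, -27], [0, -3, -6, -15]].
There the 2×2 minor on rows k ∈ {0, 1}, columns (i,j) ∈ {(0,1), (1,0)} is det [[-9, -6], [-3, -6]] = 36 ≠ 0, so this unfolding has rank ≥ 2; CP rank is at least every unfolding rank, so rank(T) ≥ 2. (This is only a lower bound: in general the CP rank may exceed every unfolding rank, so we still need to exhibit 2 rank-1 terms summing to T.)
Upper bound — finding two terms. Write S_k = T[:,:,k] for the frontal slices: S₀ = [[0, -9], [-6, -27]], S₁ = [[0, -3], [-6, -15]].
If T = a₁ ⊗ b₁ ⊗ c₁ + a₂ ⊗ b₂ ⊗ c₂ then each S_k = c₁[k]·a₁b₁ᵀ + c₂[k]·a₂b₂ᵀ. S₀ and S₁ are linearly independent, so a₁b₁ᵀ and a₂b₂ᵀ must span the same plane of matrices: they are the rank-1 matrices of the form x·S₀ + y·S₁.
det(x·S₀ + y·S₁) is −54·x² − 72·xy − 18·y² = (-18)·(x + y)(3·x + y), vanishing at (x:y) = (1:-1) and (1:-3).
M₁ = S₀ − S₁ = [[0, -6], [0, -12]] = (-6)·(1, 2)(0, 1)ᵀ and M₂ = S₀ − 3·S₁ = [[0, 0], [12, 18]] = 6·(0, 1)(2, 3)ᵀ, so take a₁ = (1, 2), b₁ = (0, 1), a₂ = (0, 1), b₂ = (2, 3).
Each slice is an integer combination of E₁ = a₁b₁ᵀ and E₂ = a₂b₂ᵀ: S₀ = −9·E₁ − 3·E₂, S₁ = −3·E₁ − 3·E₂; reading off coefficients, c₁ = (-9, -3) and c₂ = (-3, -3).
Hence T = (1, 2) ⊗ (0, 1) ⊗ (-9, -3) + (0, 1) ⊗ (2, 3) ⊗ (-3, -3), so rank(T) ≤ 2.
These bounds meet, so rank(T) = 2.

rank(T) = 2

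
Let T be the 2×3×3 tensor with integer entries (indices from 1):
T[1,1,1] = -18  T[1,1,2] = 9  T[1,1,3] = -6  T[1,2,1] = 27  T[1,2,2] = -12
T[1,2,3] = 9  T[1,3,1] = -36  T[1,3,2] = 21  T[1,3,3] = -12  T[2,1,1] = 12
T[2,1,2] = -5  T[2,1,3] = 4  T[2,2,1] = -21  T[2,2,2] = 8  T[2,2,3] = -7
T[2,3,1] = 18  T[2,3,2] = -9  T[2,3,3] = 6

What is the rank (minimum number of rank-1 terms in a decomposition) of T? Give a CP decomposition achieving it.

Lower bound: the mode-1 unfolding of T (rows indexed by i, columns by (j,k) = (1,1), (1,2), (1,3), (2,1), (2,2), (2,3), (3,1), (3,2), (3,3)) is [[-18, 9, -6, 27, -12, 9, -36, 21, -12], [12, -5, 4, -21, 8, -7, 18, -9, 6]].
There the 2×2 minor on rows i ∈ {1, 2}, columns (j,k) ∈ {(1,1), (1,2)} is det [[-18, 9], [12, -5]] = -18 ≠ 0, so this unfolding has rank ≥ 2; CP rank is at least every unfolding rank, so rank(T) ≥ 2. (Flattening ranks never certify an upper bound on CP rank; for that we must actually write T with 2 rank-1 terms.)
Upper bound — finding two terms. Write S_k = T[:,:,k] for the frontal slices: S₁ = [[-18, 27, -36], [12, -21, 18]], S₂ = [[9, -12, 21], [-5, 8, -9]], S₃ = [[-6, 9, -12], [4, -7, 6]].
If T = a₁ ⊗ b₁ ⊗ c₁ + a₂ ⊗ b₂ ⊗ c₂ then each S_k = c₁[k]·a₁b₁ᵀ + c₂[k]·a₂b₂ᵀ. S₁ and S₂ are linearly independent, so a₁b₁ᵀ and a₂b₂ᵀ must span the same plane of matrices: they are the rank-1 matrices of the form x·S₁ + y·S₂.
The 2×2 minor of x·S₁ + y·S₂ on rows {1,2}, columns {1,2} is 54·x² − 54·xy + 12·y² = 6·(3·x − 2·y)(3·x − y), vanishing at (x:y) = (2:3) and (1:3).
M₁ = 2·S₁ + 3·S₂ = [[-9, 18, -9], [9, -18, 9]] = (-9)·[1, -1][1, -2, 1]ᵀ and M₂ = S₁ + 3·S₂ = [[9, -9, 27], [-3, 3, -9]] = 3·[3, -1][1, -1, 3]ᵀ, so take a₁ = [1, -1], b₁ = [1, -2, 1], a₂ = [3, -1], b₂ = [1, -1, 3].
Each slice is an integer combination of E₁ = a₁b₁ᵀ and E₂ = a₂b₂ᵀ: S₁ = −9·E₁ − 3·E₂, S₂ = 3·E₁ + 2·E₂, S₃ = −3·E₁ − E₂; reading off coefficients, c₁ = [-9, 3, -3] and c₂ = [-3, 2, -1].
Hence T = [1, -1] ⊗ [1, -2, 1] ⊗ [-9, 3, -3] + [3, -1] ⊗ [1, -1, 3] ⊗ [-3, 2, -1], so rank(T) ≤ 2.
These bounds meet, so rank(T) = 2.

rank(T) = 2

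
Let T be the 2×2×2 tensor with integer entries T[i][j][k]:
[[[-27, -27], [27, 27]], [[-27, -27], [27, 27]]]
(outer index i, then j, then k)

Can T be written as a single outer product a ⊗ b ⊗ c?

Yes

If T = a ⊗ b ⊗ c then every fibre of T is a multiple of the corresponding factor, so read the factors off the fibres through the nonzero entry T[0,0,0] = -27.
The mode-1 fibre T[:,0,0] = [-27, -27] gives a = [1, 1] (primitive direction); the mode-2 fibre T[0,:,0] = [-27, 27] gives b = [1, -1]; then c[k] = T[0,0,k] / (a[0]·b[0]) = [-27, -27] / 1 = [-27, -27].
Expanding [1, 1] ⊗ [1, -1] ⊗ [-27, -27] reproduces all 8 entries of T, so T = [1, 1] ⊗ [1, -1] ⊗ [-27, -27] and rank(T) ≤ 1.
Equivalently every frontal slice T[:,:,k] is c[k] times the rank-1 matrix [1, 1] ⊗ [1, -1]. So T has rank 1 (it is nonzero).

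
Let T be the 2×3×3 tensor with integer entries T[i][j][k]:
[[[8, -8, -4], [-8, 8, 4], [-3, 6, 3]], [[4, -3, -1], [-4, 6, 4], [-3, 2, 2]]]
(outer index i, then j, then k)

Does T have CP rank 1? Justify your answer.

The mode-3 unfolding of T (rows indexed by k, columns by (i,j) = (0,0), (0,1), (0,2), (1,0), (1,1), (1,2)) is [[8, -8, -3, 4, -4, -3], [-8, 8, 6, -3, 6, 2], [-4, 4, 3, -1, 4, 2]].
There the 3×3 minor on rows k ∈ {0, 1, 2}, columns (i,j) ∈ {(0,0), (0,2), (1,0)} is det [[8, -3, 4], [-8, 6, -3], [-4, 3, -1]] = 12 ≠ 0, so this unfolding has rank ≥ 3; CP rank is at least every unfolding rank, so rank(T) ≥ 3.
In particular rank(T) ≥ 3 > 1, so T is not rank-1.

No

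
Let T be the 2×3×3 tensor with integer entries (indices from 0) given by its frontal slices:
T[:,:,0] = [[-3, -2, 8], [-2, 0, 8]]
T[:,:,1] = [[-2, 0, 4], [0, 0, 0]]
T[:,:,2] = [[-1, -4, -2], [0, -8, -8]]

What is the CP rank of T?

3

Lower bound: in the mode-3 unfolding of T (rows indexed by k, columns by (i,j)) the 3×3 minor on rows k ∈ {0, 1, 2}, columns (i,j) ∈ {(0,0), (0,1), (0,2)} is det [[-3, -2, 8], [-2, 0, 4], [-1, -4, -2]] = 32 ≠ 0, so that unfolding has rank ≥ 3 and hence rank(T) ≥ 3 (CP rank is at least every unfolding rank, though it can be larger).
Upper bound: T is a sum of 3 rank-1 terms, T = (1, 0) ⊗ (1, 0, -2) ⊗ (-1, -2, -1) + (1, 1) ⊗ (1, 2, -2) ⊗ (-2, 0, 0) + (1, 2) ⊗ (0, 1, 1) ⊗ (2, 0, -4) (one valid choice — decompositions are not unique — normalised so each a, b is primitive with positive first nonzero entry; check it by expanding all entries), so rank(T) ≤ 3.
These bounds meet, so rank(T) = 3.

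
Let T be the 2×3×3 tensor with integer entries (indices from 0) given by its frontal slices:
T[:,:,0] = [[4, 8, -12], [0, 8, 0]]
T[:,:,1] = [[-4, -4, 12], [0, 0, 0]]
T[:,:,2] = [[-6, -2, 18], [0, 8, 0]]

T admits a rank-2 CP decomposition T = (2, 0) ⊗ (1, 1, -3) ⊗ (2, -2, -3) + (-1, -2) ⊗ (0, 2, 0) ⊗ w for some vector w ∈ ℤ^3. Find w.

Subtract the known terms from T to get the rank-1 residual R = (-1, -2) ⊗ (0, 2, 0) ⊗ w, so R[i,j,k] = a[i]·b[j]·w[k]. Pick indices with nonzero a[0]·b[1] = (-1)·(2) = -2. Only the fibre through (0,1,·) is needed: R[0,1,:] = T[0,1,:] − Σₗ aₗ[0]bₗ[1]cₗ = [8, -4, -2] − (2)·(1)·(2, -2, -3) = [4, 0, 4]. Then w[k] = R[0,1,k] / -2 for each k, giving w = [4, 0, 4] / -2 = (-2, 0, -2).

w = (-2, 0, -2)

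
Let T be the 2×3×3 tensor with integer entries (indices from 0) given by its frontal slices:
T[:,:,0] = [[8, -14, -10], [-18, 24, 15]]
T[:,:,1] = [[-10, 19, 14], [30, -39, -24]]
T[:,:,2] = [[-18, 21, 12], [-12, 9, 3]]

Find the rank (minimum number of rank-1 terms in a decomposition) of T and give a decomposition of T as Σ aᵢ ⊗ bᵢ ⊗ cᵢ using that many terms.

rank(T) = 2

Lower bound: the mode-2 unfolding of T (rows indexed by j, columns by (i,k) = (0,0), (0,1), (0,2), (1,0), (1,1), (1,2)) is [[8, -10, -18, -18, 30, -12], [-14, 19, 21, 24, -39, 9], [-10, 14, 12, 15, -24, 3]].
There the 2×2 minor on rows j ∈ {0, 1}, columns (i,k) ∈ {(0,0), (0,1)} is det [[8, -10], [-14, 19]] = 12 ≠ 0, so this unfolding has rank ≥ 2; CP rank is at least every unfolding rank, so rank(T) ≥ 2. (Unfolding ranks only ever bound the CP rank from below — rank(T) can be strictly larger than all of them — so the matching upper bound has to come from an explicit 2-term decomposition.)
Upper bound — finding two terms. Write S_k = T[:,:,k] for the frontal slices: S₀ = [[8, -14, -10], [-18, 24, 15]], S₁ = [[-10, 19, 14], [30, -39, -24]], S₂ = [[-18, 21, 12], [-12, 9, 3]].
If T = a₁ ⊗ b₁ ⊗ c₁ + a₂ ⊗ b₂ ⊗ c₂ then each S_k = c₁[k]·a₁b₁ᵀ + c₂[k]·a₂b₂ᵀ. S₀ and S₁ are linearly independent, so a₁b₁ᵀ and a₂b₂ᵀ must span the same plane of matrices: they are the rank-1 matrices of the form x·S₀ + y·S₁.
The 2×2 minor of x·S₀ + y·S₁ on rows {0,1}, columns {0,1} is −60·x² + 210·xy − 180·y² = (-30)·(2·x − 3·y)(x − 2·y), vanishing at (x:y) = (3:2) and (2:1).
M₁ = 3·S₀ + 2·S₁ = [[4, -4, -2], [6, -6, -3]] = [2, 3][2, -2, -1]ᵀ and M₂ = 2·S₀ + S₁ = [[6, -9, -6], [-6, 9, 6]] = 3·[1, -1][2, -3, -2]ᵀ, so take a₁ = [2, 3], b₁ = [2, -2, -1], a₂ = [1, -1], b₂ = [2, -3, -2].
Each slice is an integer combination of E₁ = a₁b₁ᵀ and E₂ = a₂b₂ᵀ: S₀ = −E₁ + 6·E₂, S₁ = 2·E₁ − 9·E₂, S₂ = −3·E₁ − 3·E₂; reading off coefficients, c₁ = [-1, 2, -3] and c₂ = [6, -9, -3].
Hence T = [2, 3] ⊗ [2, -2, -1] ⊗ [-1, 2, -3] + [1, -1] ⊗ [2, -3, -2] ⊗ [6, -9, -3], so rank(T) ≤ 2.
These bounds meet, so rank(T) = 2.
Check entry T[1,0,1] = 30: (3)·(2)·(2) + (-1)·(2)·(-9) = 30.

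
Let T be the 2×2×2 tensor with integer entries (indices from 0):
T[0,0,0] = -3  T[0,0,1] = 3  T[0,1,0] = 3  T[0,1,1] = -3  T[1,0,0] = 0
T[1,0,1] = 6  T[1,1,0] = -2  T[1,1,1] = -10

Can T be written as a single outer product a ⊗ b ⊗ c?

No

The mode-2 unfolding of T (rows indexed by j, columns by (i,k) = (0,0), (0,1), (1,0), (1,1)) is [[-3, 3, 0, 6], [3, -3, -2, -10]].
There the 2×2 minor on rows j ∈ {0, 1}, columns (i,k) ∈ {(0,0), (1,0)} is det [[-3, 0], [3, -2]] = 6 ≠ 0, so this unfolding has rank ≥ 2; CP rank is at least every unfolding rank, so rank(T) ≥ 2.
In particular rank(T) ≥ 2 > 1, so T is not rank-1.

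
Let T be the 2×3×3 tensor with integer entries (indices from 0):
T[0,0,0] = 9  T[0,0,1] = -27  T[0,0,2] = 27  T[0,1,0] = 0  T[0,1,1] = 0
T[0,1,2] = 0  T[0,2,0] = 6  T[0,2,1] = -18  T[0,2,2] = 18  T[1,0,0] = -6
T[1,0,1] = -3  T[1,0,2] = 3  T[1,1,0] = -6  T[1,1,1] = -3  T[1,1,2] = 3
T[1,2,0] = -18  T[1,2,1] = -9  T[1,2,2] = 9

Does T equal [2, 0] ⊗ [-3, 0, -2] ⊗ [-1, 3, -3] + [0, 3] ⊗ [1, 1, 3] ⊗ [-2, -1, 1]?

Reconstruct entry (0,0,0) from the claimed factors: Σₗ aₗ[0]bₗ[0]cₗ[0] = (2)·(-3)·(-1) + (0)·(1)·(-2) = 6, but T[0,0,0] = 9. The claim is false.

No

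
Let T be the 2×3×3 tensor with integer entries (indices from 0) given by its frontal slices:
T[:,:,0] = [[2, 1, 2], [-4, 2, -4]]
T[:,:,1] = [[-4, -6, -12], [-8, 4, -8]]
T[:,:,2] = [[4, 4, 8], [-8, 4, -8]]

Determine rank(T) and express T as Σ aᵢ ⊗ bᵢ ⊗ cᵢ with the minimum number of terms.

Lower bound: in the mode-3 unfolding of T (rows indexed by k, columns by (i,j)) the 3×3 minor on rows k ∈ {0, 1, 2}, columns (i,j) ∈ {(0,0), (0,1), (1,0)} is det [[2, 1, -4], [-4, -6, -8], [4, 4, -8]] = 64 ≠ 0, so that unfolding has rank ≥ 3 and hence rank(T) ≥ 3 (CP rank is at least every unfolding rank, though it can be larger).
Upper bound: T is a sum of 3 rank-1 terms, T = [0, 1] ⊗ [2, -1, 2] ⊗ [-2, -4, -4] + [1, 0] ⊗ [0, 1, 2] ⊗ [-1, -2, 0] + [1, 0] ⊗ [1, 1, 2] ⊗ [2, -4, 4] (one valid choice — decompositions are not unique — normalised so each a, b is primitive with positive first nonzero entry; check it by expanding all entries), so rank(T) ≤ 3.
These bounds meet, so rank(T) = 3.

rank(T) = 3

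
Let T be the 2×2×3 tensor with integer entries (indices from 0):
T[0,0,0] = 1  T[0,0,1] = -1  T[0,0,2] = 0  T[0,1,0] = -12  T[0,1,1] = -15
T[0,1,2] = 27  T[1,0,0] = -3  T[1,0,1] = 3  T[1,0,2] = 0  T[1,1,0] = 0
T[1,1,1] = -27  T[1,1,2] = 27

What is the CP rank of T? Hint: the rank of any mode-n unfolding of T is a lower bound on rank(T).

Lower bound: the mode-3 unfolding of T (rows indexed by k, columns by (i,j) = (0,0), (0,1), (1,0), (1,1)) is [[1, -12, -3, 0], [-1, -15, 3, -27], [0, 27, 0, 27]].
There the 2×2 minor on rows k ∈ {0, 1}, columns (i,j) ∈ {(0,0), (0,1)} is det [[1, -12], [-1, -15]] = -27 ≠ 0, so this unfolding has rank ≥ 2; CP rank is at least every unfolding rank, so rank(T) ≥ 2. (Flattening ranks never certify an upper bound on CP rank; for that we must actually write T with 2 rank-1 terms.)
Upper bound — finding two terms. Write S_k = T[:,:,k] for the frontal slices: S₀ = [[1, -12], [-3, 0]], S₁ = [[-1, -15], [3, -27]], S₂ = [[0, 27], [0, 27]].
If T = a₁ ⊗ b₁ ⊗ c₁ + a₂ ⊗ b₂ ⊗ c₂ then each S_k = c₁[k]·a₁b₁ᵀ + c₂[k]·a₂b₂ᵀ. S₀ and S₁ are linearly independent, so a₁b₁ᵀ and a₂b₂ᵀ must span the same plane of matrices: they are the rank-1 matrices of the form x·S₀ + y·S₁.
det(x·S₀ + y·S₁) is −36·x² − 36·xy + 72·y² = (-36)·(x + 2·y)(x − y), vanishing at (x:y) = (2:-1) and (1:1).
M₁ = 2·S₀ − S₁ = [[3, -9], [-9, 27]] = 3·[1, -3][1, -3]ᵀ and M₂ = S₀ + S₁ = [[0, -27], [0, -27]] = (-27)·[1, 1][0, 1]ᵀ, so take a₁ = [1, -3], b₁ = [1, -3], a₂ = [1, 1], b₂ = [0, 1].
Each slice is an integer combination of E₁ = a₁b₁ᵀ and E₂ = a₂b₂ᵀ: S₀ = E₁ − 9·E₂, S₁ = −E₁ − 18·E₂, S₂ = 27·E₂; reading off coefficients, c₁ = [1, -1, 0] and c₂ = [-9, -18, 27].
Hence T = [1, -3] ⊗ [1, -3] ⊗ [1, -1, 0] + [1, 1] ⊗ [0, 1] ⊗ [-9, -18, 27], so rank(T) ≤ 2.
These bounds meet, so rank(T) = 2.

2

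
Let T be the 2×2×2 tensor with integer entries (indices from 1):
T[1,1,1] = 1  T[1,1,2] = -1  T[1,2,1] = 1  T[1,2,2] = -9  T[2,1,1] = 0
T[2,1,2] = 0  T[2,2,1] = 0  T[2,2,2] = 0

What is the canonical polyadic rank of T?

2

Lower bound: the mode-3 unfolding of T (rows indexed by k, columns by (i,j) = (1,1), (1,2), (2,1), (2,2)) is [[1, 1, 0, 0], [-1, -9, 0, 0]].
There the 2×2 minor on rows k ∈ {1, 2}, columns (i,j) ∈ {(1,1), (1,2)} is det [[1, 1], [-1, -9]] = -8 ≠ 0, so this unfolding has rank ≥ 2; CP rank is at least every unfolding rank, so rank(T) ≥ 2. (Unfolding ranks only ever bound the CP rank from below — rank(T) can be strictly larger than all of them — so the matching upper bound has to come from an explicit 2-term decomposition.)
Upper bound — finding two terms. Every mode-1 slice of T is a multiple of one matrix: T[i,:,:] = a[i]·M with a = [1, 0] and M = [[1, -1], [1, -9]] (rows indexed by j, columns by k). So it suffices to write M as a sum of two rank-1 matrices.
Splitting M by its rows (j = 1, 2), M = [1, 0][1, -1]ᵀ + [0, 1][1, -9]ᵀ.
Hence T = [1, 0] ∘ [1, 0] ∘ [1, -1] + [1, 0] ∘ [0, 1] ∘ [1, -9], so rank(T) ≤ 2.
These bounds meet, so rank(T) = 2.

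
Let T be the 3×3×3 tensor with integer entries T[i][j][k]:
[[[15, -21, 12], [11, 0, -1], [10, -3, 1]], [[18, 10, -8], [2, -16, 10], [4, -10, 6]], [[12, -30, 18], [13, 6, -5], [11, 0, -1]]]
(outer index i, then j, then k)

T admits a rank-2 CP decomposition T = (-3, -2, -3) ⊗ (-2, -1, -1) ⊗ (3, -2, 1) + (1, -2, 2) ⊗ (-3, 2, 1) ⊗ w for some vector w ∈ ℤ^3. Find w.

w = (1, 3, -2)

Subtract the known terms from T to get the rank-1 residual R = (1, -2, 2) ⊗ (-3, 2, 1) ⊗ w, so R[i,j,k] = a[i]·b[j]·w[k]. Pick indices with nonzero a[0]·b[0] = (1)·(-3) = -3. Only the fibre through (0,0,·) is needed: R[0,0,:] = T[0,0,:] − Σₗ aₗ[0]bₗ[0]cₗ = [15, -21, 12] − (-3)·(-2)·(3, -2, 1) = [-3, -9, 6]. Then w[k] = R[0,0,k] / -3 for each k, giving w = [-3, -9, 6] / -3 = (1, 3, -2).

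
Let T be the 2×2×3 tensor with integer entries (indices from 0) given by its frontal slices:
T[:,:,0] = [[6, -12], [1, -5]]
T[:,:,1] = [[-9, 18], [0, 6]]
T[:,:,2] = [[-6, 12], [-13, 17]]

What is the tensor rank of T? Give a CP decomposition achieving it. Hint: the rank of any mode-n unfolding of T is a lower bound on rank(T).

Lower bound: the mode-1 unfolding of T (rows indexed by i, columns by (j,k) = (0,0), (0,1), (0,2), (1,0), (1,1), (1,2)) is [[6, -9, -6, -12, 18, 12], [1, 0, -13, -5, 6, 17]].
There the 2×2 minor on rows i ∈ {0, 1}, columns (j,k) ∈ {(0,0), (0,1)} is det [[6, -9], [1, 0]] = 9 ≠ 0, so this unfolding has rank ≥ 2; CP rank is at least every unfolding rank, so rank(T) ≥ 2. (This is only a lower bound: in general the CP rank may exceed every unfolding rank, so we still need to exhibit 2 rank-1 terms summing to T.)
Upper bound — finding two terms. Write S_k = T[:,:,k] for the frontal slices: S₀ = [[6, -12], [1, -5]], S₁ = [[-9, 18], [0, 6]], S₂ = [[-6, 12], [-13, 17]].
If T = a₁ ⊗ b₁ ⊗ c₁ + a₂ ⊗ b₂ ⊗ c₂ then each S_k = c₁[k]·a₁b₁ᵀ + c₂[k]·a₂b₂ᵀ. S₀ and S₁ are linearly independent, so a₁b₁ᵀ and a₂b₂ᵀ must span the same plane of matrices: they are the rank-1 matrices of the form x·S₀ + y·S₁.
det(x·S₀ + y·S₁) is −18·x² + 63·xy − 54·y² = (-9)·(2·x − 3·y)(x − 2·y), vanishing at (x:y) = (3:2) and (2:1).
M₁ = 3·S₀ + 2·S₁ = [[0, 0], [3, -3]] = 3·[0, 1][1, -1]ᵀ and M₂ = 2·S₀ + S₁ = [[3, -6], [2, -4]] = [3, 2][1, -2]ᵀ, so take a₁ = [0, 1], b₁ = [1, -1], a₂ = [3, 2], b₂ = [1, -2].
Each slice is an integer combination of E₁ = a₁b₁ᵀ and E₂ = a₂b₂ᵀ: S₀ = −3·E₁ + 2·E₂, S₁ = 6·E₁ − 3·E₂, S₂ = −9·E₁ − 2·E₂; reading off coefficients, c₁ = [-3, 6, -9] and c₂ = [2, -3, -2].
Hence T = [0, 1] ⊗ [1, -1] ⊗ [-3, 6, -9] + [3, 2] ⊗ [1, -2] ⊗ [2, -3, -2], so rank(T) ≤ 2.
These bounds meet, so rank(T) = 2.

rank(T) = 2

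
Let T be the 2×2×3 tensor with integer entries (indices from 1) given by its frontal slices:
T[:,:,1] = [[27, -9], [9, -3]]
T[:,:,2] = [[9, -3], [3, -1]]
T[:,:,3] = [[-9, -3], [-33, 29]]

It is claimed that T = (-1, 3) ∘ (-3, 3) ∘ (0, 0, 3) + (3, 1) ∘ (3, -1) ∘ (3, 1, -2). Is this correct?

Yes

Reconstruct entrywise from the claimed factors. For example, T[2,1,1] = 9 and Σₗ aₗ[2]bₗ[1]cₗ[1] = (3)·(-3)·(0) + (1)·(3)·(3) = 9; checking all 12 entries, every one matches. The claim holds.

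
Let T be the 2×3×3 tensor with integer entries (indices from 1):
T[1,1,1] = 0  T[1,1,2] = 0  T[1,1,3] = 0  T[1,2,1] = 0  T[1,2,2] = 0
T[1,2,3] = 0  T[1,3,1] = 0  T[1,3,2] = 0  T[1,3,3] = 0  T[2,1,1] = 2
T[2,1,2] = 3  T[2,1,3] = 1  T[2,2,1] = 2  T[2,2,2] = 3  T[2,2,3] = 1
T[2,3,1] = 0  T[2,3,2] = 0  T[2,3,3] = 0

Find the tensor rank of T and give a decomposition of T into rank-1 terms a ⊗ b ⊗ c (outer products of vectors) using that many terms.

rank(T) = 1

Lower bound: T ≠ 0 (e.g. T[2,1,1] = 2), so rank(T) ≥ 1.
Upper bound: if T = a ⊗ b ⊗ c then every fibre of T is a multiple of the corresponding factor, so read the factors off the fibres through the nonzero entry T[2,1,1] = 2.
The mode-1 fibre T[:,1,1] = [0, 2] gives a = [0, 1] (primitive direction); the mode-2 fibre T[2,:,1] = [2, 2, 0] gives b = [1, 1, 0]; then c[k] = T[2,1,k] / (a[2]·b[1]) = [2, 3, 1] / 1 = [2, 3, 1].
Expanding [0, 1] ⊗ [1, 1, 0] ⊗ [2, 3, 1] reproduces all 18 entries of T, so T = [0, 1] ⊗ [1, 1, 0] ⊗ [2, 3, 1] and rank(T) ≤ 1.
These bounds meet, so rank(T) = 1.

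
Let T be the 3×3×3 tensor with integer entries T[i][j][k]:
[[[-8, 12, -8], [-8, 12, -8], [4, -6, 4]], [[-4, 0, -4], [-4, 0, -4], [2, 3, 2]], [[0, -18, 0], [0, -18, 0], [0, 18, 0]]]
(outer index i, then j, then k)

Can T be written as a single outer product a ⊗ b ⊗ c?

The mode-2 unfolding of T (rows indexed by j, columns by (i,k) = (0,0), (0,1), (0,2), (1,0), (1,1), (1,2), (2,0), (2,1), (2,2)) is [[-8, 12, -8, -4, 0, -4, 0, -18, 0], [-8, 12, -8, -4, 0, -4, 0, -18, 0], [4, -6, 4, 2, 3, 2, 0, 18, 0]].
There the 2×2 minor on rows j ∈ {0, 2}, columns (i,k) ∈ {(0,0), (1,1)} is det [[-8, 0], [4, 3]] = -24 ≠ 0, so this unfolding has rank ≥ 2; CP rank is at least every unfolding rank, so rank(T) ≥ 2.
In particular rank(T) ≥ 2 > 1, so T is not rank-1.

No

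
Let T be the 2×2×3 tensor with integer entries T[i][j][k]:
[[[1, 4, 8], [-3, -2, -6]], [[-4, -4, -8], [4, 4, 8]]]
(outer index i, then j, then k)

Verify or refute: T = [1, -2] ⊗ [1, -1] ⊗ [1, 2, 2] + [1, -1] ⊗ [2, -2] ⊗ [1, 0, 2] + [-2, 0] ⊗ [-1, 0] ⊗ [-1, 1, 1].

Yes

Reconstruct entrywise from the claimed factors. For example, T[0,0,1] = 4 and Σₗ aₗ[0]bₗ[0]cₗ[1] = (1)·(1)·(2) + (1)·(2)·(0) + (-2)·(-1)·(1) = 4; checking all 12 entries, every one matches. The claim holds.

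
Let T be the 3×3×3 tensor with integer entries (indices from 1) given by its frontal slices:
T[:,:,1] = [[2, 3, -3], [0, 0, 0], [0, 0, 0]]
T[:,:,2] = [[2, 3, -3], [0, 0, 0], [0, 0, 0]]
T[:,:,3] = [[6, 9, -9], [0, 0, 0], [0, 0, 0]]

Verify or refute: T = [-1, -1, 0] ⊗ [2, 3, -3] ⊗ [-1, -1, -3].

No

Reconstruct entry (2,1,1) from the claimed factors: Σₗ aₗ[2]bₗ[1]cₗ[1] = (-1)·(2)·(-1) = 2, but T[2,1,1] = 0. The claim is false.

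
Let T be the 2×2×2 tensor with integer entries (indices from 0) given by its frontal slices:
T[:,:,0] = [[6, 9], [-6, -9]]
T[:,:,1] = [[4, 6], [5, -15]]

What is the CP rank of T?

2

Lower bound: in the mode-1 unfolding of T (rows indexed by i, columns by (j,k)) the 2×2 minor on rows i ∈ {0, 1}, columns (j,k) ∈ {(0,0), (0,1)} is det [[6, 4], [-6, 5]] = 54 ≠ 0, so that unfolding has rank ≥ 2 and hence rank(T) ≥ 2 (CP rank is at least every unfolding rank, though it can be larger).
Upper bound: with S_k = T[:,:,k], the two rank-1 terms a₁b₁ᵀ, a₂b₂ᵀ are the rank-1 members of the pencil x·S₀ + y·S₁.
det(x·S₀ + y·S₁) is −135·xy − 90·y² = (-45)·(3·x + 2·y)(y), vanishing at (x:y) = (2:-3) and (1:0).
M₁ = 2·S₀ − 3·S₁ = [[0, 0], [-27, 27]] = (-27)·[0, 1][1, -1]ᵀ and M₂ = S₀ = [[6, 9], [-6, -9]] = 3·[1, -1][2, 3]ᵀ, so take a₁ = [0, 1], b₁ = [1, -1], a₂ = [1, -1], b₂ = [2, 3].
Each slice is an integer combination of E₁ = a₁b₁ᵀ and E₂ = a₂b₂ᵀ: S₀ = 3·E₂, S₁ = 9·E₁ + 2·E₂; reading off coefficients, c₁ = [0, 9] and c₂ = [3, 2].
Hence T = [0, 1] (x) [1, -1] (x) [0, 9] + [1, -1] (x) [2, 3] (x) [3, 2], so rank(T) ≤ 2.
These bounds meet, so rank(T) = 2.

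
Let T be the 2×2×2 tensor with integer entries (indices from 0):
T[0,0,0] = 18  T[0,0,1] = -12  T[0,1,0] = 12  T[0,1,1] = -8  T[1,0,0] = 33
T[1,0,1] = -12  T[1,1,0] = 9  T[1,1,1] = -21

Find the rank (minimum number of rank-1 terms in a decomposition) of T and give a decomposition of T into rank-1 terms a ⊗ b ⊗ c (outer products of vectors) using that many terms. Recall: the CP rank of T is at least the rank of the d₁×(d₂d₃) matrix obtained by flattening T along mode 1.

Lower bound: the mode-3 unfolding of T (rows indexed by k, columns by (i,j) = (0,0), (0,1), (1,0), (1,1)) is [[18, 12, 33, 9], [-12, -8, -12, -21]].
There the 2×2 minor on rows k ∈ {0, 1}, columns (i,j) ∈ {(0,0), (1,0)} is det [[18, 33], [-12, -12]] = 180 ≠ 0, so this unfolding has rank ≥ 2; CP rank is at least every unfolding rank, so rank(T) ≥ 2. (This is only a lower bound: in general the CP rank may exceed every unfolding rank, so we still need to exhibit 2 rank-1 terms summing to T.)
Upper bound — finding two terms. Write S_k = T[:,:,k] for the frontal slices: S₀ = [[18, 12], [33, 9]], S₁ = [[-12, -8], [-12, -21]].
If T = a₁ ⊗ b₁ ⊗ c₁ + a₂ ⊗ b₂ ⊗ c₂ then each S_k = c₁[k]·a₁b₁ᵀ + c₂[k]·a₂b₂ᵀ. S₀ and S₁ are linearly independent, so a₁b₁ᵀ and a₂b₂ᵀ must span the same plane of matrices: they are the rank-1 matrices of the form x·S₀ + y·S₁.
det(x·S₀ + y·S₁) is −234·x² − 78·xy + 156·y² = (-78)·(3·x − 2·y)(x + y), vanishing at (x:y) = (2:3) and (1:-1).
M₁ = 2·S₀ + 3·S₁ = [[0, 0], [30, -45]] = 15·[0, 1][2, -3]ᵀ and M₂ = S₀ − S₁ = [[30, 20], [45, 30]] = 5·[2, 3][3, 2]ᵀ, so take a₁ = [0, 1], b₁ = [2, -3], a₂ = [2, 3], b₂ = [3, 2].
Each slice is an integer combination of E₁ = a₁b₁ᵀ and E₂ = a₂b₂ᵀ: S₀ = 3·E₁ + 3·E₂, S₁ = 3·E₁ − 2·E₂; reading off coefficients, c₁ = [3, 3] and c₂ = [3, -2].
Hence T = [0, 1] ⊗ [2, -3] ⊗ [3, 3] + [2, 3] ⊗ [3, 2] ⊗ [3, -2], so rank(T) ≤ 2.
These bounds meet, so rank(T) = 2.
Check entry T[1,0,1] = -12: (1)·(2)·(3) + (3)·(3)·(-2) = -12.

rank(T) = 2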